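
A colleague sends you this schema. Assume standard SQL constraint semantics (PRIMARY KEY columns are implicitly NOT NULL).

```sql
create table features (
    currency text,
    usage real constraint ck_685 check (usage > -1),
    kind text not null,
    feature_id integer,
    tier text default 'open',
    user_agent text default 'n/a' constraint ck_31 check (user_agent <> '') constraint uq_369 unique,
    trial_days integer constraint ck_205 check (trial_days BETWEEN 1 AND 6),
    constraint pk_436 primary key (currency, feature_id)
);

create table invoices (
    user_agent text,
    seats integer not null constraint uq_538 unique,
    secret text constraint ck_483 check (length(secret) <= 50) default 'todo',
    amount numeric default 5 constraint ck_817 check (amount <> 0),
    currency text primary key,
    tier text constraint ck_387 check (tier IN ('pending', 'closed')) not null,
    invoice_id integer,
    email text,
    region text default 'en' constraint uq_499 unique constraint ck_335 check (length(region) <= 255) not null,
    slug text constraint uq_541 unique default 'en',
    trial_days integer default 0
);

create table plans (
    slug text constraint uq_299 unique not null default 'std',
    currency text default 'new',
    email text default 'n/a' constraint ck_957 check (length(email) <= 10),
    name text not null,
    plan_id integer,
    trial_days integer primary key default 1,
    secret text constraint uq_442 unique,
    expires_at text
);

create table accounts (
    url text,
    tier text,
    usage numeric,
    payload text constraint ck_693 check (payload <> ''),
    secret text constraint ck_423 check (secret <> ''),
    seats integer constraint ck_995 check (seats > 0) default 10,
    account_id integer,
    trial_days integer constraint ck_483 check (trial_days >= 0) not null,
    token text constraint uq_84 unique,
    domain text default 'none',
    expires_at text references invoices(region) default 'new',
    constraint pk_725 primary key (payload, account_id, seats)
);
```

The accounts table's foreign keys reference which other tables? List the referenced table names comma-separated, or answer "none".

invoices

- expires_at REFERENCES invoices(region).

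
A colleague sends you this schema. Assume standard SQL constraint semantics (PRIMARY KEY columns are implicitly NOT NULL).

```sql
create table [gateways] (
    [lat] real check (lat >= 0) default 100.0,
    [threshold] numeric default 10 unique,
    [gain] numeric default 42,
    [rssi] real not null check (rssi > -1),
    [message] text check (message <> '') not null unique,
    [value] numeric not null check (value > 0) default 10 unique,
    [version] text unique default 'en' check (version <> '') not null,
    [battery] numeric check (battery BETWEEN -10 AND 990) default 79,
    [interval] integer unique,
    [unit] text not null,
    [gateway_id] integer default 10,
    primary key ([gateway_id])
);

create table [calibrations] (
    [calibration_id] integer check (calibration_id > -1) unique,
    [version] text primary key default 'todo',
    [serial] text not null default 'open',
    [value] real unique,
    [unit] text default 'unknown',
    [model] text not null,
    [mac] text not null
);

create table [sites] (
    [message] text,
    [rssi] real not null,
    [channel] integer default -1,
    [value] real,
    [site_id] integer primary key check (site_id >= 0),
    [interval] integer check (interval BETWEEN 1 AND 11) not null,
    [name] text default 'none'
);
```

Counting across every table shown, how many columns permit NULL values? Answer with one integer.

12

gateways: 5 nullable (lat, threshold, gain, battery, interval — PK (gateway_id) and explicit NOT NULL columns excluded).
calibrations: 3 nullable (calibration_id, value, unit — PK (version) and explicit NOT NULL columns excluded).
sites: 4 nullable (message, channel, value, name — PK (site_id) and explicit NOT NULL columns excluded).
Total: 5 + 3 + 4 = 12.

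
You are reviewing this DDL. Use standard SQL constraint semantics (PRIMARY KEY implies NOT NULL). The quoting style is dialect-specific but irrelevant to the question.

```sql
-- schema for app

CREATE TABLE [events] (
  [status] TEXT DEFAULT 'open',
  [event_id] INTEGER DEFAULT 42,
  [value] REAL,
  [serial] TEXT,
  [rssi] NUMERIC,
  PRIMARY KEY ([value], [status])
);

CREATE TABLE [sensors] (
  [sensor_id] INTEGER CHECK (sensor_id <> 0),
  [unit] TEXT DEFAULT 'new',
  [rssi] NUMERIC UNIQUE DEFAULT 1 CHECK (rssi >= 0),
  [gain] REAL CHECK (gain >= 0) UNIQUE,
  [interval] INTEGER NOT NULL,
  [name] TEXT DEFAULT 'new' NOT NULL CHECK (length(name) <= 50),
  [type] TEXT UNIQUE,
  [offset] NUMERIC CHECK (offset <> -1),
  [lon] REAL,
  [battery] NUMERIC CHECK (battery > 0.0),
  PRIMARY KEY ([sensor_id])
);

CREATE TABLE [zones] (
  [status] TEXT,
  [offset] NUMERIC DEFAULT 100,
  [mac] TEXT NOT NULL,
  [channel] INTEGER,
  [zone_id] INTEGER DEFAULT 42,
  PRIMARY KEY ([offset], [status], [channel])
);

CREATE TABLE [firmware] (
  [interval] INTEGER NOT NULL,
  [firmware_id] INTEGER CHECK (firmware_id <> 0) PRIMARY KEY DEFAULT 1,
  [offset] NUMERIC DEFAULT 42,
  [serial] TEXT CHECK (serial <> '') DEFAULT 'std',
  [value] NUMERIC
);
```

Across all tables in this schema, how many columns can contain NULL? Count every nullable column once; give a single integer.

14

events: 3 nullable (event_id, serial, rssi — PK (value, status) and explicit NOT NULL columns excluded).
sensors: 7 nullable (unit, rssi, gain, type, offset, lon, battery — PK (sensor_id) and explicit NOT NULL columns excluded).
zones: 1 nullable (zone_id — PK (offset, status, channel) and explicit NOT NULL columns excluded).
firmware: 3 nullable (offset, serial, value — PK (firmware_id) and explicit NOT NULL columns excluded).
Total: 3 + 7 + 1 + 3 = 14.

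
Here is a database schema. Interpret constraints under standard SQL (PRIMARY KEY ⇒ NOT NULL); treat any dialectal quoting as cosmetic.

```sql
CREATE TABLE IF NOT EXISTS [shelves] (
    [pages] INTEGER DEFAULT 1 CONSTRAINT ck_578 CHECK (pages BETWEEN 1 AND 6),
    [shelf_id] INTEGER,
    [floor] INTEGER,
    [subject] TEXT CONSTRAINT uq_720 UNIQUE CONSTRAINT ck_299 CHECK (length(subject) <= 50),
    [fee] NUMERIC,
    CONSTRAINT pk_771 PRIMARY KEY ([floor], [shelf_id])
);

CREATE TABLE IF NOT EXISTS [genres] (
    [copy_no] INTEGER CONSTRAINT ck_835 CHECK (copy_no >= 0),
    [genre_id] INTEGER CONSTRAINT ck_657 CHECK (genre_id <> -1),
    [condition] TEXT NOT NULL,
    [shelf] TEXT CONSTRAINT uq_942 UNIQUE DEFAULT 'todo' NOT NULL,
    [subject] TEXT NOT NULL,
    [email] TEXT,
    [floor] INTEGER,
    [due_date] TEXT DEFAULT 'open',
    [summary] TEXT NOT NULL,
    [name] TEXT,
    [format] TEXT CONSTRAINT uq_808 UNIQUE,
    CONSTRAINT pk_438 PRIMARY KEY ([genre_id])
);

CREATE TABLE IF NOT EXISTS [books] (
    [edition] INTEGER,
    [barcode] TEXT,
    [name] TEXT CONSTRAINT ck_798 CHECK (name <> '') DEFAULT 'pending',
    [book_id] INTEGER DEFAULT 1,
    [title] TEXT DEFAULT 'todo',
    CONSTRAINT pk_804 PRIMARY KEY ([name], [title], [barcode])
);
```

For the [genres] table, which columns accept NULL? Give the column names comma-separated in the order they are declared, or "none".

copy_no, email, floor, due_date, name, format

- copy_no: CHECK does not forbid NULL (a CHECK constraint passes when its expression is NULL) → nullable.
- genre_id: part of the PRIMARY KEY, which implies NOT NULL → not nullable.
- condition: declared NOT NULL → not nullable.
- shelf: declared NOT NULL → not nullable.
- subject: declared NOT NULL → not nullable.
- email: no NOT NULL constraint applies → nullable.
- floor: no NOT NULL constraint applies → nullable.
- due_date: DEFAULT only fills an omitted column; an explicit NULL is still allowed → nullable.
- summary: declared NOT NULL → not nullable.
- name: no NOT NULL constraint applies → nullable.
- format: UNIQUE does not imply NOT NULL → nullable.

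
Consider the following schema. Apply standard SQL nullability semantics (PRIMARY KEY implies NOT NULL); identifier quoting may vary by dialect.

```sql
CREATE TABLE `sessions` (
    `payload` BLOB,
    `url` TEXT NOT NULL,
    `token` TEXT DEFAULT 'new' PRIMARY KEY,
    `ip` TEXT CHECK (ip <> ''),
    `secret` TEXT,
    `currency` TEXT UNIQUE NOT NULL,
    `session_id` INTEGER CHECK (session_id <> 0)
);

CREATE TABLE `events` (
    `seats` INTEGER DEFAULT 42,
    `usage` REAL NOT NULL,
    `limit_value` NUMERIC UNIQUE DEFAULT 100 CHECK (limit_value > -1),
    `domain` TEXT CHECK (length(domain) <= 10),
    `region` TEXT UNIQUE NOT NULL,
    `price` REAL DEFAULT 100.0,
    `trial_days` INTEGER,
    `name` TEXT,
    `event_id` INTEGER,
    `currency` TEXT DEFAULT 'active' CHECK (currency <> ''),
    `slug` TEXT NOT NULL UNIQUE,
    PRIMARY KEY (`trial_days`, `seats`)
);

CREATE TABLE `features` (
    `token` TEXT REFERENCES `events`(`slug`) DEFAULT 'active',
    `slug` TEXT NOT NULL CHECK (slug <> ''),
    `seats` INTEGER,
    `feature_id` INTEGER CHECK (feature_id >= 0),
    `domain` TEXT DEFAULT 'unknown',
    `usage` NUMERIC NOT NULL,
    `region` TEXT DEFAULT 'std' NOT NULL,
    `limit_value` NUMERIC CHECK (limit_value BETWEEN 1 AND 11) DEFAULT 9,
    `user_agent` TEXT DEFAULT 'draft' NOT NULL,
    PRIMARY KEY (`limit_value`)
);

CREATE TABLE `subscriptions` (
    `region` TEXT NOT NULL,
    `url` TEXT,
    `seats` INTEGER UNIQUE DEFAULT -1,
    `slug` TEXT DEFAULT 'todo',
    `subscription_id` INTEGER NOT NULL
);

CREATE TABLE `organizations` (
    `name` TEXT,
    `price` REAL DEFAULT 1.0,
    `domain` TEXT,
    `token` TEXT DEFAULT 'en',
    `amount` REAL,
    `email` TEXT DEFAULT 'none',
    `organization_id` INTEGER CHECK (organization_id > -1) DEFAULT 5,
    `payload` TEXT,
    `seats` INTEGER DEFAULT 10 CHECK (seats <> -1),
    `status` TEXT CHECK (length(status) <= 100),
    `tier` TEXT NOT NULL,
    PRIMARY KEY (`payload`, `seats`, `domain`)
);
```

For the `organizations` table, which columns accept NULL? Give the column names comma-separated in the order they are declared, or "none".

name, price, token, amount, email, organization_id, status

- name: no NOT NULL constraint applies → nullable.
- price: DEFAULT only fills an omitted column; an explicit NULL is still allowed → nullable.
- domain: part of the PRIMARY KEY, which implies NOT NULL → not nullable.
- token: DEFAULT only fills an omitted column; an explicit NULL is still allowed → nullable.
- amount: no NOT NULL constraint applies → nullable.
- email: DEFAULT only fills an omitted column; an explicit NULL is still allowed → nullable.
- organization_id: CHECK does not forbid NULL (a CHECK constraint passes when its expression is NULL) → nullable.
- payload: part of the PRIMARY KEY, which implies NOT NULL → not nullable.
- seats: part of the PRIMARY KEY, which implies NOT NULL → not nullable.
- status: CHECK does not forbid NULL (a CHECK constraint passes when its expression is NULL) → nullable.
- tier: declared NOT NULL → not nullable.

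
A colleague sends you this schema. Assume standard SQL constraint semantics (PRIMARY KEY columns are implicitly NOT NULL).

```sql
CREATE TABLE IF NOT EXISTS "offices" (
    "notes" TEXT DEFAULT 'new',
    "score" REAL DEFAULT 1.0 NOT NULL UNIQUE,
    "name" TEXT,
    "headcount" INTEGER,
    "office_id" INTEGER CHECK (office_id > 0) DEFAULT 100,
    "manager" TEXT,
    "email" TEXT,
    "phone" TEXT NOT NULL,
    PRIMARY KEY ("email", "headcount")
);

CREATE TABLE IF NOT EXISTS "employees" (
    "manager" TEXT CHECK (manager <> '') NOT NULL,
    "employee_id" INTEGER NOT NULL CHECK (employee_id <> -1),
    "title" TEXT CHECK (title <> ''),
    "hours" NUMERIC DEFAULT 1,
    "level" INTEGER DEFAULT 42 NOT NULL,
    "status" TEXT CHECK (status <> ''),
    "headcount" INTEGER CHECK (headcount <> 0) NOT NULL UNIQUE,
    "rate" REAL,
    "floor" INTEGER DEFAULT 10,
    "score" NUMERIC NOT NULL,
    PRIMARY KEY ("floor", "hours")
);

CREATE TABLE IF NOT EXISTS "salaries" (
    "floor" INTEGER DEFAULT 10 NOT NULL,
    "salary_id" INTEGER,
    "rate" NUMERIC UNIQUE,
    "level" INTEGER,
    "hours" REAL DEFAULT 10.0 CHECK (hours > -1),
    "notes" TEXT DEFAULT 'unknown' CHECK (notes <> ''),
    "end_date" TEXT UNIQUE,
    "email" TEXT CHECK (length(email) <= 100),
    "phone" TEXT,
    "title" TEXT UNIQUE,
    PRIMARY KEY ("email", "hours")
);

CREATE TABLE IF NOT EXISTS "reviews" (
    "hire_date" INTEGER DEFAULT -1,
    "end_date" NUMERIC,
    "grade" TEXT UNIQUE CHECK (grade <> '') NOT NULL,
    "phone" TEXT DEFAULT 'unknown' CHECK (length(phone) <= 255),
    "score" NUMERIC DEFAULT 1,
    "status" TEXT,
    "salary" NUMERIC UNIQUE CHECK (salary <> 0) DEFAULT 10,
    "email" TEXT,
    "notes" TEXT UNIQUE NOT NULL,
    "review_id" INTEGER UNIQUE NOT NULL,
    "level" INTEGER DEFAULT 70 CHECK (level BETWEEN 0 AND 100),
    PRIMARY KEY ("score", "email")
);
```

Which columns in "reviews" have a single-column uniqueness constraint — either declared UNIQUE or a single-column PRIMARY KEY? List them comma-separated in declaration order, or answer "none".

grade, salary, notes, review_id

- hire_date: no UNIQUE or single-column PK constraint.
- end_date: no UNIQUE or single-column PK constraint.
- grade: declared UNIQUE → unique.
- phone: no UNIQUE or single-column PK constraint.
- score: part of a composite PRIMARY KEY — only the tuple is unique, not this column on its own.
- status: no UNIQUE or single-column PK constraint.
- salary: declared UNIQUE → unique.
- email: part of a composite PRIMARY KEY — only the tuple is unique, not this column on its own.
- notes: declared UNIQUE → unique.
- review_id: declared UNIQUE → unique.
- level: no UNIQUE or single-column PK constraint.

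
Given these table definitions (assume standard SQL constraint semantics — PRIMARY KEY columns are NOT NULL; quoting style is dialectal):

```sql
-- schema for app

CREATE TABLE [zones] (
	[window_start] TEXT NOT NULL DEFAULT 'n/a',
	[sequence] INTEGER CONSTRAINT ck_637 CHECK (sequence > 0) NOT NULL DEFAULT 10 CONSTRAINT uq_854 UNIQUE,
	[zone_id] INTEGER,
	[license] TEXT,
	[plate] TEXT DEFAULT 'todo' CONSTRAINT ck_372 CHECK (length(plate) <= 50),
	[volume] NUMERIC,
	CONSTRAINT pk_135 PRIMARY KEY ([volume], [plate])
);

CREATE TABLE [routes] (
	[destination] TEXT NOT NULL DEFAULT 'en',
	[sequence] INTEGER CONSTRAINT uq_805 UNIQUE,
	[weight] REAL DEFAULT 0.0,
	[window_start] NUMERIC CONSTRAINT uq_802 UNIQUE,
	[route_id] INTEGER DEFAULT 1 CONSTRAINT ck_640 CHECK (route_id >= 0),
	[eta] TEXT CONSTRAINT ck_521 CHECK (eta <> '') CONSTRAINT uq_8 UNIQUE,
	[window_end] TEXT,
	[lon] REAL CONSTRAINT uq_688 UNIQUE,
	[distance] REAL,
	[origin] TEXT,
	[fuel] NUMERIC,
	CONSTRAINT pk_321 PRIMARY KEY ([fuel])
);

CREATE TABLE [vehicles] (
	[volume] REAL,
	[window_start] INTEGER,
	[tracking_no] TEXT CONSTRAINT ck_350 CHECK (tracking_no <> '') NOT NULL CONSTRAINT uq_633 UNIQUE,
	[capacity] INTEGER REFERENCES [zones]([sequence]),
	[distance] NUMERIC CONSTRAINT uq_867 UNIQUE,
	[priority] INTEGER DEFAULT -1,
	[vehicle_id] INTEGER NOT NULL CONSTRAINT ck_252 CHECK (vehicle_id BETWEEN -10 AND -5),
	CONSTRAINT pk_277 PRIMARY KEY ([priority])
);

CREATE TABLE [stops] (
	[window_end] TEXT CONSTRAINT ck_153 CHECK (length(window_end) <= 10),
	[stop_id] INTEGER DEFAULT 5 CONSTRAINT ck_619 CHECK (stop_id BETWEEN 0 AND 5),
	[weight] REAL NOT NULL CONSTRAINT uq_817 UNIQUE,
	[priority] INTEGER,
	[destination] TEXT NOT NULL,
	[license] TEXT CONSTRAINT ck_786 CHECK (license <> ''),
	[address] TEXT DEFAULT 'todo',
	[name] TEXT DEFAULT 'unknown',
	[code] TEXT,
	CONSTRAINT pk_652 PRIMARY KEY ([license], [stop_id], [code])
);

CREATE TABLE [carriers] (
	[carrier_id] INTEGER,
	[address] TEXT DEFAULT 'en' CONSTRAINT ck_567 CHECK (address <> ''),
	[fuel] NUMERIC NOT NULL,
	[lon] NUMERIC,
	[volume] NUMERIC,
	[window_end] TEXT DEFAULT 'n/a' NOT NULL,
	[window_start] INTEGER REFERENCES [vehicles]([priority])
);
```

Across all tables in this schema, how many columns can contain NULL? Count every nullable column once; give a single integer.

24

zones: 2 nullable (zone_id, license — PK (volume, plate) and explicit NOT NULL columns excluded).
routes: 9 nullable (sequence, weight, window_start, route_id, eta, window_end, lon, distance, origin — PK (fuel) and explicit NOT NULL columns excluded).
vehicles: 4 nullable (volume, window_start, capacity, distance — PK (priority) and explicit NOT NULL columns excluded).
stops: 4 nullable (window_end, priority, address, name — PK (license, stop_id, code) and explicit NOT NULL columns excluded).
carriers: 5 nullable (carrier_id, address, lon, volume, window_start — PK none and explicit NOT NULL columns excluded).
Total: 2 + 9 + 4 + 4 + 5 = 24.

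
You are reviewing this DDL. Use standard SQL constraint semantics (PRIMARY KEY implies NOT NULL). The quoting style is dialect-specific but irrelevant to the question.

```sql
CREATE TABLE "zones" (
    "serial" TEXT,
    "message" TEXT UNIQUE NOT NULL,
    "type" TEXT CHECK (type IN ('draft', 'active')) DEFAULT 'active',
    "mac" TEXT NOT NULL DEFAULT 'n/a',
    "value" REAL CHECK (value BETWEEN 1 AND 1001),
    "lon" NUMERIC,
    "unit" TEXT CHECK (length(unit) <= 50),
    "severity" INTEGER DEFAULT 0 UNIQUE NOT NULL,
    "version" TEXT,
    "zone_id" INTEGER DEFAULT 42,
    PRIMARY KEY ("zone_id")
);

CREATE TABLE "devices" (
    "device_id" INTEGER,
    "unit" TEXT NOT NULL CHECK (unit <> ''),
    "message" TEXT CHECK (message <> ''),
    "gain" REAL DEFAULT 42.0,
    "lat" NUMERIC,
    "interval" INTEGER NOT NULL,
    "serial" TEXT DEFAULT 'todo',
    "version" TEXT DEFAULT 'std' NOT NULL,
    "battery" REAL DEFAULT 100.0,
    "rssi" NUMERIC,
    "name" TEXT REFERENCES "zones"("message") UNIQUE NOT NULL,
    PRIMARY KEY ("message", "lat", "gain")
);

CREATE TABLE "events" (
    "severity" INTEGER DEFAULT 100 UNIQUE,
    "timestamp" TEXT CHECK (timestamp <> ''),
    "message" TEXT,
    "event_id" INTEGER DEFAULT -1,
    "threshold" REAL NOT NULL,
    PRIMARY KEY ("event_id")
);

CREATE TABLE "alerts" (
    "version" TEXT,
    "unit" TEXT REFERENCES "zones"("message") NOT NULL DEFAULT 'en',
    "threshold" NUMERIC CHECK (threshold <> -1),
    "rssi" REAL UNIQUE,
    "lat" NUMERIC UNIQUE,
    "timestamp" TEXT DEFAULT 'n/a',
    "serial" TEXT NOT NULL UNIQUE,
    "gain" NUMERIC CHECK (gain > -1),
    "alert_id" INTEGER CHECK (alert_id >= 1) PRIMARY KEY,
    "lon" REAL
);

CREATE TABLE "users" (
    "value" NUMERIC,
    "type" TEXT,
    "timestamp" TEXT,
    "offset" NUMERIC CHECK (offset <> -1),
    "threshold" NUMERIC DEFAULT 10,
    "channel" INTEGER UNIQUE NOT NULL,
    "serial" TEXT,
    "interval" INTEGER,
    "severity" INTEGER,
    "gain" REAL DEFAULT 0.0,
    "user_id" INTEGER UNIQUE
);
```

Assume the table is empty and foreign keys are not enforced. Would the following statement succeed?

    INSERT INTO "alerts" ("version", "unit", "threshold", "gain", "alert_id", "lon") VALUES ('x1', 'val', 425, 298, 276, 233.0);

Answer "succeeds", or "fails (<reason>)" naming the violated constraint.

fails (NOT NULL on serial)

serial is omitted from the column list and has no DEFAULT, so it would receive NULL.
But serial is declared NOT NULL.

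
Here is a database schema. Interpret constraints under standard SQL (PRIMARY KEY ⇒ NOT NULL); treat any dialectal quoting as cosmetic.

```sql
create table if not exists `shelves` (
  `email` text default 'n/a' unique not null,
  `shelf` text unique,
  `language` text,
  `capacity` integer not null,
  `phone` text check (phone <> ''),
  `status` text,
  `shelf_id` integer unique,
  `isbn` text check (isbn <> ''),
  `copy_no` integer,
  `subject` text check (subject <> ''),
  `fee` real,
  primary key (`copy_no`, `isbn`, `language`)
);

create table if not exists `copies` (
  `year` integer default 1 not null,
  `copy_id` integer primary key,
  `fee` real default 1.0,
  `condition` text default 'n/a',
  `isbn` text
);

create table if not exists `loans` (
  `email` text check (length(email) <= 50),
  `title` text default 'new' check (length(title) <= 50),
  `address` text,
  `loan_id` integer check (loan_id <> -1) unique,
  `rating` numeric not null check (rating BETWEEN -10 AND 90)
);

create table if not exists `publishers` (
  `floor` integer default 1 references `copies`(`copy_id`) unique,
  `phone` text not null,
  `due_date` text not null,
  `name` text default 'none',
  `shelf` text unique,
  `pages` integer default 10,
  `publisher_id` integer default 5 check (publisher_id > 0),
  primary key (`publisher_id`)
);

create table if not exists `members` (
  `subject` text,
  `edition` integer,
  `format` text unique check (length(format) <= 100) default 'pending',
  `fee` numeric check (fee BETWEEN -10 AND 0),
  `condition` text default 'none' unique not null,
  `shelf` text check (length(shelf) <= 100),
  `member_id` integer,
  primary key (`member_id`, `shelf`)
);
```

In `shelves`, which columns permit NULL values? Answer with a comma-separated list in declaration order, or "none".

shelf, phone, status, shelf_id, subject, fee

- email: declared NOT NULL → not nullable.
- shelf: UNIQUE does not imply NOT NULL → nullable.
- language: part of the PRIMARY KEY, which implies NOT NULL → not nullable.
- capacity: declared NOT NULL → not nullable.
- phone: CHECK does not forbid NULL (a CHECK constraint passes when its expression is NULL) → nullable.
- status: no NOT NULL constraint applies → nullable.
- shelf_id: UNIQUE does not imply NOT NULL → nullable.
- isbn: part of the PRIMARY KEY, which implies NOT NULL → not nullable.
- copy_no: part of the PRIMARY KEY, which implies NOT NULL → not nullable.
- subject: CHECK does not forbid NULL (a CHECK constraint passes when its expression is NULL) → nullable.
- fee: no NOT NULL constraint applies → nullable.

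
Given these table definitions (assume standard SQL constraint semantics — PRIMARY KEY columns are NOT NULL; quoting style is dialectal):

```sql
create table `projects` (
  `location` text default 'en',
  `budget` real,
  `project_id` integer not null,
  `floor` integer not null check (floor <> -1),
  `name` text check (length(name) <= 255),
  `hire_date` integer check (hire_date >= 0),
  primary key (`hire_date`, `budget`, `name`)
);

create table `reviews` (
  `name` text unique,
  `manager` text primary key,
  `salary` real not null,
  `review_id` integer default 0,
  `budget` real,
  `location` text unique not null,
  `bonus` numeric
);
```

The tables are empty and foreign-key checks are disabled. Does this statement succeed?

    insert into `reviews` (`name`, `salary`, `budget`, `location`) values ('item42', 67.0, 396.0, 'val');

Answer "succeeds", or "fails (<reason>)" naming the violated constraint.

manager is omitted from the column list and has no DEFAULT, so it would receive NULL.
But manager is part of the PRIMARY KEY (implied NOT NULL).

fails (NOT NULL on manager)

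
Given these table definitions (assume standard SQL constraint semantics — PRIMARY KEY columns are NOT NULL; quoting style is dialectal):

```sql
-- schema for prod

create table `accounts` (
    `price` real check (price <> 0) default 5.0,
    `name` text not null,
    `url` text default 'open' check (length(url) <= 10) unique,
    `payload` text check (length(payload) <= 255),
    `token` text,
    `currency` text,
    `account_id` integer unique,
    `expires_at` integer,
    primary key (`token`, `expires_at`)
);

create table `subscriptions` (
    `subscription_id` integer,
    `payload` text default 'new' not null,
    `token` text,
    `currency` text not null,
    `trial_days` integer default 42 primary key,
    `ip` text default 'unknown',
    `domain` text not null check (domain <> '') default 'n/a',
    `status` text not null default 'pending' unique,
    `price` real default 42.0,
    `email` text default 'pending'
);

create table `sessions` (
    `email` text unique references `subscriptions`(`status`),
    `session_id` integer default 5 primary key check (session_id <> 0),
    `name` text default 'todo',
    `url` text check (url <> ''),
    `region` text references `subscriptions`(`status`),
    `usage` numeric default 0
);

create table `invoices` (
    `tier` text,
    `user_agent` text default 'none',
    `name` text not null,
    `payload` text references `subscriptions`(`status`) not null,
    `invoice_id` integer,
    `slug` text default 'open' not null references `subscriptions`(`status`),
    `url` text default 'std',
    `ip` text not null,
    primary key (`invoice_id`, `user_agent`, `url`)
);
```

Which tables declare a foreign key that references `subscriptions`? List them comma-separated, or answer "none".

- sessions.email references subscriptions(status).
- sessions.region references subscriptions(status).
- invoices.payload references subscriptions(status).
- invoices.slug references subscriptions(status).

sessions, invoices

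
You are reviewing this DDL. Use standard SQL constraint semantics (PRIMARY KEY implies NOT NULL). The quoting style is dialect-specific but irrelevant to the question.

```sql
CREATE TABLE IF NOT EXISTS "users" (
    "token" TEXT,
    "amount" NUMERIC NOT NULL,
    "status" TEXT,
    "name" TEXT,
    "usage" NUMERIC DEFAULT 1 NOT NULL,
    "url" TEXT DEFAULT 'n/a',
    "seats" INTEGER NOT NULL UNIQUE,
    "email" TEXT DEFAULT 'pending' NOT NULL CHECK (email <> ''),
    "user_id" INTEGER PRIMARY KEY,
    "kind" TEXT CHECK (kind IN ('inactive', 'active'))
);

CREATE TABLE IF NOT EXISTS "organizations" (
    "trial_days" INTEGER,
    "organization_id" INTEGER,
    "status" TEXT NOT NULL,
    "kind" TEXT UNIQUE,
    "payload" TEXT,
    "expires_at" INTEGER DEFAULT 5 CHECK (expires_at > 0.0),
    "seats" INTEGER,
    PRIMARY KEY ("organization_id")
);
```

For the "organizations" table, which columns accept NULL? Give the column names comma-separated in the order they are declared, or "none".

- trial_days: no NOT NULL constraint applies → nullable.
- organization_id: part of the PRIMARY KEY, which implies NOT NULL → not nullable.
- status: declared NOT NULL → not nullable.
- kind: UNIQUE does not imply NOT NULL → nullable.
- payload: no NOT NULL constraint applies → nullable.
- expires_at: CHECK does not forbid NULL (a CHECK constraint passes when its expression is NULL) → nullable.
- seats: no NOT NULL constraint applies → nullable.

trial_days, kind, payload, expires_at, seats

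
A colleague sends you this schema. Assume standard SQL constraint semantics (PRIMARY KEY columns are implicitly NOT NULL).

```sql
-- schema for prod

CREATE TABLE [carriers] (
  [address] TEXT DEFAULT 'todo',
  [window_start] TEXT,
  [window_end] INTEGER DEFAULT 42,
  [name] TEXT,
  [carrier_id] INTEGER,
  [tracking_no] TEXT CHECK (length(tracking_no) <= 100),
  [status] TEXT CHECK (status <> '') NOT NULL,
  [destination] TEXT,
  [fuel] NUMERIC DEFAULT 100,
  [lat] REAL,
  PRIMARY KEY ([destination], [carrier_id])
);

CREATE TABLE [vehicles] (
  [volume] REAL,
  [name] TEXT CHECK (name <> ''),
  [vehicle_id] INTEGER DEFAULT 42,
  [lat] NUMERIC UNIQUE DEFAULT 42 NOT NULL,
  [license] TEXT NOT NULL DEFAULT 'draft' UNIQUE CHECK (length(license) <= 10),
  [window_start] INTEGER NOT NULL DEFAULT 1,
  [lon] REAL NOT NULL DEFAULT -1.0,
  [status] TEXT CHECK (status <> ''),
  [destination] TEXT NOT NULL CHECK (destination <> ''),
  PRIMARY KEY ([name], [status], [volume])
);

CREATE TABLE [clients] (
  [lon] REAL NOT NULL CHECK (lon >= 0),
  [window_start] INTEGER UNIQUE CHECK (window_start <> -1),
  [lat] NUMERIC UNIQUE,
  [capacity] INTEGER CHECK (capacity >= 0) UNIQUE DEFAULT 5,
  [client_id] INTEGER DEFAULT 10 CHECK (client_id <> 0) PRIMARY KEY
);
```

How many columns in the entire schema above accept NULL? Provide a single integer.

carriers: 7 nullable (address, window_start, window_end, name, tracking_no, fuel, lat — PK (destination, carrier_id) and explicit NOT NULL columns excluded).
vehicles: 1 nullable (vehicle_id — PK (name, status, volume) and explicit NOT NULL columns excluded).
clients: 3 nullable (window_start, lat, capacity — PK (client_id) and explicit NOT NULL columns excluded).
Total: 7 + 1 + 3 = 11.

11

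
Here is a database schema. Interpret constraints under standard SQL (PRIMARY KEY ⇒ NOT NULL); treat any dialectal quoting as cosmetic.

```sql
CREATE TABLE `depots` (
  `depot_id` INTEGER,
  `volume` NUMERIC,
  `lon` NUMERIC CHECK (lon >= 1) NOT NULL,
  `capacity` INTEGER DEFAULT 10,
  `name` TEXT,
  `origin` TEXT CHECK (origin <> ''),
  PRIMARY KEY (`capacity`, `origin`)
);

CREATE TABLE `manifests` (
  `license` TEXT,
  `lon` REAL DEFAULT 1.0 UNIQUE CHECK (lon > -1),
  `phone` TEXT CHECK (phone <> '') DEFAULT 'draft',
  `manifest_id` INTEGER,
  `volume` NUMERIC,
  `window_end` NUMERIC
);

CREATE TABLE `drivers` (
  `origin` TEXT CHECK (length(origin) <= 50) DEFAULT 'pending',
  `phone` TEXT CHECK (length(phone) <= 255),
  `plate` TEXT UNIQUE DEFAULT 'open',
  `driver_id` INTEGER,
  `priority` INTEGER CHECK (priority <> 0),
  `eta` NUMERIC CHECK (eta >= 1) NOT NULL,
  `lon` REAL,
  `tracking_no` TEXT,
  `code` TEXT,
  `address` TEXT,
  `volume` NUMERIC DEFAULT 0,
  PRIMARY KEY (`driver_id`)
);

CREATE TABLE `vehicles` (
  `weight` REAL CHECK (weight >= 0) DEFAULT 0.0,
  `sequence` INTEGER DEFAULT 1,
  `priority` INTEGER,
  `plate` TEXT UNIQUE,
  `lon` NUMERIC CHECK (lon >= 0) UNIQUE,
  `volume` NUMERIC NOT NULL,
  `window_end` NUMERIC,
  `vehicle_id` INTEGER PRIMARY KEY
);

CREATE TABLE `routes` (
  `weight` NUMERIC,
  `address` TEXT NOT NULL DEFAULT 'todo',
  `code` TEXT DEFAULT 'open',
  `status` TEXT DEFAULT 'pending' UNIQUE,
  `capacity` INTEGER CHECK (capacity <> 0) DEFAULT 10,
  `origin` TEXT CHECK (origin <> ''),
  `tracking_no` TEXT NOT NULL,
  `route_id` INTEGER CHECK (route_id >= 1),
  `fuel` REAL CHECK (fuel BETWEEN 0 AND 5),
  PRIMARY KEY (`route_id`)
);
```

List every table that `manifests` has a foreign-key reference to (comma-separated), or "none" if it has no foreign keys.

none

No column in manifests has a REFERENCES clause.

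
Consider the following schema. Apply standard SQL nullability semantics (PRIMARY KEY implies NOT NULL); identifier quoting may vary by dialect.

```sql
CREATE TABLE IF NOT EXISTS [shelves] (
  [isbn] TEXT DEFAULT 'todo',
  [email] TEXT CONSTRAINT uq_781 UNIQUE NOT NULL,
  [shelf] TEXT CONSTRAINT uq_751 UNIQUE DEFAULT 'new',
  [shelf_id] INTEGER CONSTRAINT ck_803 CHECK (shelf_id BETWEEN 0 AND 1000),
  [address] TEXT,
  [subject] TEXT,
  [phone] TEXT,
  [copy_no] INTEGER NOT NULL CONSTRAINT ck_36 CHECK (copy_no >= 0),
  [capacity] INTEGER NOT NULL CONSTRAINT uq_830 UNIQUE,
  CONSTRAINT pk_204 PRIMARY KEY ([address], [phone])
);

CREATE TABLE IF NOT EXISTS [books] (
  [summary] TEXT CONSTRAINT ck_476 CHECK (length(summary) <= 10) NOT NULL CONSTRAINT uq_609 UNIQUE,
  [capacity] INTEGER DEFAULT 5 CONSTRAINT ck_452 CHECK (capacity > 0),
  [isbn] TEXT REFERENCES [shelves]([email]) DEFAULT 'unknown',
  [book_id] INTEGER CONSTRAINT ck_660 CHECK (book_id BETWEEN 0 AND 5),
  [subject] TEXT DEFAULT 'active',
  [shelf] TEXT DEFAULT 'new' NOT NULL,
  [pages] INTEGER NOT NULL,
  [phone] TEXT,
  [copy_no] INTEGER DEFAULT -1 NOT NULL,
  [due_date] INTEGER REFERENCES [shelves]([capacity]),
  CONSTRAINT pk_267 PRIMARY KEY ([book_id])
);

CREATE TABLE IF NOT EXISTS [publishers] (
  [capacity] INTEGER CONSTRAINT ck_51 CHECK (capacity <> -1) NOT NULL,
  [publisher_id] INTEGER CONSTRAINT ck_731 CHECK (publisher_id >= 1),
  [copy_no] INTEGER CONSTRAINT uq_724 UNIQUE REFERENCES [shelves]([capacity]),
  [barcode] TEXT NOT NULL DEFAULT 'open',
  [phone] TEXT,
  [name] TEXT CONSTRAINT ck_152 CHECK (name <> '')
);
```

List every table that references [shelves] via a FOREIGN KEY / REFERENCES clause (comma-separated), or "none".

books, publishers

- books.isbn references shelves(email).
- books.due_date references shelves(capacity).
- publishers.copy_no references shelves(capacity).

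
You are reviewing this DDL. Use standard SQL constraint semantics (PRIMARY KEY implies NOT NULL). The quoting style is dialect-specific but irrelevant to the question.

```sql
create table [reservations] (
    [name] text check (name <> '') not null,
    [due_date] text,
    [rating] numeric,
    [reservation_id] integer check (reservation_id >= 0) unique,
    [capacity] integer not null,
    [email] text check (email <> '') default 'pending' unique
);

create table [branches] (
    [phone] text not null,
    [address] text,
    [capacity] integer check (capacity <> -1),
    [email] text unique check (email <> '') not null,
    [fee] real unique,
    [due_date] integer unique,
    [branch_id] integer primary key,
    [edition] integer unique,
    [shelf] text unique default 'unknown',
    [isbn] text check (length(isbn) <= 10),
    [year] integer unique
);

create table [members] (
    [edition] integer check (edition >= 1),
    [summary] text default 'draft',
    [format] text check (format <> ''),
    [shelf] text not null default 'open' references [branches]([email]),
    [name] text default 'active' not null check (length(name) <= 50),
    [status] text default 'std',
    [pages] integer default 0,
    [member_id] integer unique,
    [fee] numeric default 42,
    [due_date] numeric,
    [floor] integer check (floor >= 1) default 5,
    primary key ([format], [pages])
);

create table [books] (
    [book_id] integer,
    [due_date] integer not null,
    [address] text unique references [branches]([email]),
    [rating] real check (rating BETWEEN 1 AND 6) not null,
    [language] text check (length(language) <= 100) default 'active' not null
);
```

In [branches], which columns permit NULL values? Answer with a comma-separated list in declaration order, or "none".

- phone: declared NOT NULL → not nullable.
- address: no NOT NULL constraint applies → nullable.
- capacity: CHECK does not forbid NULL (a CHECK constraint passes when its expression is NULL) → nullable.
- email: declared NOT NULL → not nullable.
- fee: UNIQUE does not imply NOT NULL → nullable.
- due_date: UNIQUE does not imply NOT NULL → nullable.
- branch_id: part of the PRIMARY KEY, which implies NOT NULL → not nullable.
- edition: UNIQUE does not imply NOT NULL → nullable.
- shelf: UNIQUE does not imply NOT NULL → nullable.
- isbn: CHECK does not forbid NULL (a CHECK constraint passes when its expression is NULL) → nullable.
- year: UNIQUE does not imply NOT NULL → nullable.

address, capacity, fee, due_date, edition, shelf, isbn, year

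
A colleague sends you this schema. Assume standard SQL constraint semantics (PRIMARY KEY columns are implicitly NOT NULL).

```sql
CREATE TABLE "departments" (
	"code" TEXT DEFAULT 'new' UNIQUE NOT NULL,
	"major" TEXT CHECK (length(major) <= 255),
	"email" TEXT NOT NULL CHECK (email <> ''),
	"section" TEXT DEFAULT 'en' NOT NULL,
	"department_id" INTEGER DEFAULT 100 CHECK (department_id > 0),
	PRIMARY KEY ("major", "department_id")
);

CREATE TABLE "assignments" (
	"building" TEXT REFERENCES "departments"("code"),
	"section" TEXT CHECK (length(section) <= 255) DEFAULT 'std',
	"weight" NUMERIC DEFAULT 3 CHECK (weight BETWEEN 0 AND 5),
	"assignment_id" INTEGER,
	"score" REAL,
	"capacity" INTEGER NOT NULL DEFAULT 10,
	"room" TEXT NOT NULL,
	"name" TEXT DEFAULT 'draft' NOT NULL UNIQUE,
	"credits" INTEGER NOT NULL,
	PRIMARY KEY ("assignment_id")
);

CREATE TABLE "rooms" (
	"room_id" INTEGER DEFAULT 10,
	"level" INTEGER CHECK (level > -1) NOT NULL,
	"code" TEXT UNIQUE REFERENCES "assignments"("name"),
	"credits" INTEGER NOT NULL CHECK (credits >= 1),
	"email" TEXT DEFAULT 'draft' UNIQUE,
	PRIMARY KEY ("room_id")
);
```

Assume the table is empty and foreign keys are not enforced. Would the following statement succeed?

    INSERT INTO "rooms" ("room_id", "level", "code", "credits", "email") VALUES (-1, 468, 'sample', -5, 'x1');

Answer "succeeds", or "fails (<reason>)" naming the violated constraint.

fails (CHECK on credits)

The value -5 for credits violates CHECK (credits >= 1).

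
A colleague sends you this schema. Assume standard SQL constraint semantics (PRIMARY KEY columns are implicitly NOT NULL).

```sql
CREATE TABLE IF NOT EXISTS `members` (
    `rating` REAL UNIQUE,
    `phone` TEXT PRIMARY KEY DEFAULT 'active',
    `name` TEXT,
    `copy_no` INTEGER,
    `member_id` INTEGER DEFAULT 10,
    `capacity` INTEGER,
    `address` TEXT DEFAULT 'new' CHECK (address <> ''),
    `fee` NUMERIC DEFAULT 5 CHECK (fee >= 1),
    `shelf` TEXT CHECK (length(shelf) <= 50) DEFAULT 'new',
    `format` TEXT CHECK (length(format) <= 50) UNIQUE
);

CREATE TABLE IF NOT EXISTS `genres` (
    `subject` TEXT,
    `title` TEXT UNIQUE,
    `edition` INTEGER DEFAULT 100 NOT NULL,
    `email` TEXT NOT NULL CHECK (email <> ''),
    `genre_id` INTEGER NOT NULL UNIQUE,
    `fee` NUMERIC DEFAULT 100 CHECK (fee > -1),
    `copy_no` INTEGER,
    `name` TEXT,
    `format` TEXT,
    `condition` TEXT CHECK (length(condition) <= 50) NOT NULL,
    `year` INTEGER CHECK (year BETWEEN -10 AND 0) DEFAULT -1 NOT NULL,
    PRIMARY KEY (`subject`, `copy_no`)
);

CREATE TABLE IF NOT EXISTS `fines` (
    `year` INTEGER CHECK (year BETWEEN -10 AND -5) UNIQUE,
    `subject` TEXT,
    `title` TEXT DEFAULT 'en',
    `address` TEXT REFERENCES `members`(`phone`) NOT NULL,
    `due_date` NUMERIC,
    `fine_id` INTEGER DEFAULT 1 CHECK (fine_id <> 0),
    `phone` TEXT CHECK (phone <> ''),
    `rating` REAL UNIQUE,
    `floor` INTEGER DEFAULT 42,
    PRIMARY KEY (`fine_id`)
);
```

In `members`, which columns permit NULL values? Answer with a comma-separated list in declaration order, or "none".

rating, name, copy_no, member_id, capacity, address, fee, shelf, format

- rating: UNIQUE does not imply NOT NULL → nullable.
- phone: part of the PRIMARY KEY, which implies NOT NULL → not nullable.
- name: no NOT NULL constraint applies → nullable.
- copy_no: no NOT NULL constraint applies → nullable.
- member_id: DEFAULT only fills an omitted column; an explicit NULL is still allowed → nullable.
- capacity: no NOT NULL constraint applies → nullable.
- address: CHECK does not forbid NULL (a CHECK constraint passes when its expression is NULL) → nullable.
- fee: CHECK does not forbid NULL (a CHECK constraint passes when its expression is NULL) → nullable.
- shelf: CHECK does not forbid NULL (a CHECK constraint passes when its expression is NULL) → nullable.
- format: CHECK does not forbid NULL (a CHECK constraint passes when its expression is NULL) → nullable.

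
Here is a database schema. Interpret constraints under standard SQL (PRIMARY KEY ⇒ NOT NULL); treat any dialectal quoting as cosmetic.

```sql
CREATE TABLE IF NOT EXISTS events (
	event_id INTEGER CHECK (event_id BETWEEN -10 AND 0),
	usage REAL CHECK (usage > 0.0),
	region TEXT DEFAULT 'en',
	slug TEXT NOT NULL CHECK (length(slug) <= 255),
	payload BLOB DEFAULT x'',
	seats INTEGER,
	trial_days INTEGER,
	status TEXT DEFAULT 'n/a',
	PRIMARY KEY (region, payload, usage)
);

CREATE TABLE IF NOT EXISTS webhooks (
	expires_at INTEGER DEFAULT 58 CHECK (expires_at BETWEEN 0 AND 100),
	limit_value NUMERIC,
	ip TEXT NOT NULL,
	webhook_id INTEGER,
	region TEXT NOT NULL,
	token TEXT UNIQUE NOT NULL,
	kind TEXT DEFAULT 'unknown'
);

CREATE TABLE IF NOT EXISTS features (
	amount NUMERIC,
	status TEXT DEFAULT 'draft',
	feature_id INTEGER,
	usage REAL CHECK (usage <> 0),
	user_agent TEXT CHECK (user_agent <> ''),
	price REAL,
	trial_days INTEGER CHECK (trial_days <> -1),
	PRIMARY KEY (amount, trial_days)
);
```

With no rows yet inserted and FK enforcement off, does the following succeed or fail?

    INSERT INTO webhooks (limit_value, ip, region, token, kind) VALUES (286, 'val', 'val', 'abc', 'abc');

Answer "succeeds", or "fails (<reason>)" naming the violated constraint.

succeeds

NOT NULL columns: ip is supplied; region is supplied; token is supplied.
No constraint is violated.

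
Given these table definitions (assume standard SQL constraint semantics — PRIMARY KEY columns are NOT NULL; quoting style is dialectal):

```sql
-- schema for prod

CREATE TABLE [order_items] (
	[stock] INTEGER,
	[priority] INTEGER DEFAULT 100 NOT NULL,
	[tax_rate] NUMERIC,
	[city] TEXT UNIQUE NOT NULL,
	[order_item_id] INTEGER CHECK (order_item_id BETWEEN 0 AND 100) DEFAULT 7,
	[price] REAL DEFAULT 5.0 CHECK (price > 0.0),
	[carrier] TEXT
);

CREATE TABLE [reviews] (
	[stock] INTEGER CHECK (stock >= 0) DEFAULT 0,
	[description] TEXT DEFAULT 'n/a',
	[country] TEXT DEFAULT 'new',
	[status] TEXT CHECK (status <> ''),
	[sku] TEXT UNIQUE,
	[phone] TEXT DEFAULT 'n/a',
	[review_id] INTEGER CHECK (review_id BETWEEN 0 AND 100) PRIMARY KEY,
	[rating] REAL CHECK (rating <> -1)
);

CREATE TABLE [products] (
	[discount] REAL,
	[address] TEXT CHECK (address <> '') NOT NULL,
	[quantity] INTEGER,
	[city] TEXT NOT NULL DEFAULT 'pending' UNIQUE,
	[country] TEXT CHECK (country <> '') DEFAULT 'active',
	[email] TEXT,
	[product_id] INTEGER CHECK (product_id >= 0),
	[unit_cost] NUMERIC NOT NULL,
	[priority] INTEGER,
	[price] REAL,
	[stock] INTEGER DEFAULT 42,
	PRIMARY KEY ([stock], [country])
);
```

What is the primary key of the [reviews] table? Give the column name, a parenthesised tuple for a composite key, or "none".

review_id

review_id is declared PRIMARY KEY inline on the column.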